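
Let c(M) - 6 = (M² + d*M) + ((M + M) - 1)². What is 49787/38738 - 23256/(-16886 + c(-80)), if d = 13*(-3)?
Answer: 7735193/239672006 ≈ 0.032274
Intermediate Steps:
d = -39
c(M) = 6 + M² + (-1 + 2*M)² - 39*M (c(M) = 6 + ((M² - 39*M) + ((M + M) - 1)²) = 6 + ((M² - 39*M) + (2*M - 1)²) = 6 + ((M² - 39*M) + (-1 + 2*M)²) = 6 + (M² + (-1 + 2*M)² - 39*M) = 6 + M² + (-1 + 2*M)² - 39*M)
49787/38738 - 23256/(-16886 + c(-80)) = 49787/38738 - 23256/(-16886 + (7 - 43*(-80) + 5*(-80)²)) = 49787*(1/38738) - 23256/(-16886 + (7 + 3440 + 5*6400)) = 49787/38738 - 23256/(-16886 + (7 + 3440 + 32000)) = 49787/38738 - 23256/(-16886 + 35447) = 49787/38738 - 23256/18561 = 49787/38738 - 23256*1/18561 = 49787/38738 - 7752/6187 = 7735193/239672006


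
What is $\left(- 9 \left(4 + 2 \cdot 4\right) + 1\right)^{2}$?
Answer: $11449$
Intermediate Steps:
$\left(- 9 \left(4 + 2 \cdot 4\right) + 1\right)^{2} = \left(- 9 \left(4 + 8\right) + 1\right)^{2} = \left(\left(-9\right) 12 + 1\right)^{2} = \left(-108 + 1\right)^{2} = \left(-107\right)^{2} = 11449$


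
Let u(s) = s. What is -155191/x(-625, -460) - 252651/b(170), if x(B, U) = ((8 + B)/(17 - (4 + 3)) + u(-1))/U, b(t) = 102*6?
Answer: -48561346153/42636 ≈ -1.1390e+6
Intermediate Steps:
b(t) = 612
x(B, U) = (-⅕ + B/10)/U (x(B, U) = ((8 + B)/(17 - (4 + 3)) - 1)/U = ((8 + B)/(17 - 1*7) - 1)/U = ((8 + B)/(17 - 7) - 1)/U = ((8 + B)/10 - 1)/U = ((8 + B)*(⅒) - 1)/U = ((⅘ + B/10) - 1)/U = (-⅕ + B/10)/U)
-155191/x(-625, -460) - 252651/b(170) = -155191*(-4600/(-2 - 625)) - 252651/612 = -155191/((⅒)*(-1/460)*(-627)) - 252651*1/612 = -155191/627/4600 - 84217/204 = -155191*4600/627 - 84217/204 = -713878600/627 - 84217/204 = -48561346153/42636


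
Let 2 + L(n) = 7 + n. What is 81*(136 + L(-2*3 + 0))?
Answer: 10935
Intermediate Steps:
L(n) = 5 + n (L(n) = -2 + (7 + n) = 5 + n)
81*(136 + L(-2*3 + 0)) = 81*(136 + (5 + (-2*3 + 0))) = 81*(136 + (5 + (-6 + 0))) = 81*(136 + (5 - 6)) = 81*(136 - 1) = 81*135 = 10935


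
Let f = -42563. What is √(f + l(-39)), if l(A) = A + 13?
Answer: I*√42589 ≈ 206.37*I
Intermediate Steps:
l(A) = 13 + A
√(f + l(-39)) = √(-42563 + (13 - 39)) = √(-42563 - 26) = √(-42589) = I*√42589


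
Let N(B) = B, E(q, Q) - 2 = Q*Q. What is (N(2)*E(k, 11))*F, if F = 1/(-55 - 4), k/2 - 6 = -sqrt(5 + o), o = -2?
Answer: -246/59 ≈ -4.1695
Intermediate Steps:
k = 12 - 2*sqrt(3) (k = 12 + 2*(-sqrt(5 - 2)) = 12 + 2*(-sqrt(3)) = 12 - 2*sqrt(3) ≈ 8.5359)
E(q, Q) = 2 + Q**2 (E(q, Q) = 2 + Q*Q = 2 + Q**2)
F = -1/59 (F = 1/(-59) = -1/59 ≈ -0.016949)
(N(2)*E(k, 11))*F = (2*(2 + 11**2))*(-1/59) = (2*(2 + 121))*(-1/59) = (2*123)*(-1/59) = 246*(-1/59) = -246/59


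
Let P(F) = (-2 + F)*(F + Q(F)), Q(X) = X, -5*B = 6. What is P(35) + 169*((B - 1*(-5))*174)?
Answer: 570264/5 ≈ 1.1405e+5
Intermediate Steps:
B = -6/5 (B = -1/5*6 = -6/5 ≈ -1.2000)
P(F) = 2*F*(-2 + F) (P(F) = (-2 + F)*(F + F) = (-2 + F)*(2*F) = 2*F*(-2 + F))
P(35) + 169*((B - 1*(-5))*174) = 2*35*(-2 + 35) + 169*((-6/5 - 1*(-5))*174) = 2*35*33 + 169*((-6/5 + 5)*174) = 2310 + 169*((19/5)*174) = 2310 + 169*(3306/5) = 2310 + 558714/5 = 570264/5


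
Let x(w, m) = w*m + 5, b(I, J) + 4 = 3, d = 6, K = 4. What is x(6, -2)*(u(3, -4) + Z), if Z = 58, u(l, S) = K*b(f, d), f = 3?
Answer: -378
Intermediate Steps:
b(I, J) = -1 (b(I, J) = -4 + 3 = -1)
u(l, S) = -4 (u(l, S) = 4*(-1) = -4)
x(w, m) = 5 + m*w (x(w, m) = m*w + 5 = 5 + m*w)
x(6, -2)*(u(3, -4) + Z) = (5 - 2*6)*(-4 + 58) = (5 - 12)*54 = -7*54 = -378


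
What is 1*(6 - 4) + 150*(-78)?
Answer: -11698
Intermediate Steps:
1*(6 - 4) + 150*(-78) = 1*2 - 11700 = 2 - 11700 = -11698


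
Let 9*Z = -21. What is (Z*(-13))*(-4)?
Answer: -364/3 ≈ -121.33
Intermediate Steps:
Z = -7/3 (Z = (⅑)*(-21) = -7/3 ≈ -2.3333)
(Z*(-13))*(-4) = -7/3*(-13)*(-4) = (91/3)*(-4) = -364/3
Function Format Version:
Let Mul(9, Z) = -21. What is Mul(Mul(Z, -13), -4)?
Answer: Rational(-364, 3) ≈ -121.33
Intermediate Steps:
Z = Rational(-7, 3) (Z = Mul(Rational(1, 9), -21) = Rational(-7, 3) ≈ -2.3333)
Mul(Mul(Z, -13), -4) = Mul(Mul(Rational(-7, 3), -13), -4) = Mul(Rational(91, 3), -4) = Rational(-364, 3)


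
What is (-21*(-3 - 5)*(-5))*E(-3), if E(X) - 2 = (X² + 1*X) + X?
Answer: -4200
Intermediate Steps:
E(X) = 2 + X² + 2*X (E(X) = 2 + ((X² + 1*X) + X) = 2 + ((X² + X) + X) = 2 + ((X + X²) + X) = 2 + (X² + 2*X) = 2 + X² + 2*X)
(-21*(-3 - 5)*(-5))*E(-3) = (-21*(-3 - 5)*(-5))*(2 + (-3)² + 2*(-3)) = (-(-168)*(-5))*(2 + 9 - 6) = -21*40*5 = -840*5 = -4200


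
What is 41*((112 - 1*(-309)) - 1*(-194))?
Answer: 25215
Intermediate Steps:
41*((112 - 1*(-309)) - 1*(-194)) = 41*((112 + 309) + 194) = 41*(421 + 194) = 41*615 = 25215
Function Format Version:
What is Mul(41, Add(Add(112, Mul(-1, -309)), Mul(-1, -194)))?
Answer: 25215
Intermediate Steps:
Mul(41, Add(Add(112, Mul(-1, -309)), Mul(-1, -194))) = Mul(41, Add(Add(112, 309), 194)) = Mul(41, Add(421, 194)) = Mul(41, 615) = 25215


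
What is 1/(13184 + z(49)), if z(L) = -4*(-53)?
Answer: 1/13396 ≈ 7.4649e-5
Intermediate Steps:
z(L) = 212
1/(13184 + z(49)) = 1/(13184 + 212) = 1/13396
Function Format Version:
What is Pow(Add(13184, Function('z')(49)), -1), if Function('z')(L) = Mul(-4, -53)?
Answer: Rational(1, 13396) ≈ 7.4649e-5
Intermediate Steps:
Function('z')(L) = 212
Pow(Add(13184, Function('z')(49)), -1) = Pow(Add(13184, 212), -1) = Pow(13396, -1) = Rational(1, 13396)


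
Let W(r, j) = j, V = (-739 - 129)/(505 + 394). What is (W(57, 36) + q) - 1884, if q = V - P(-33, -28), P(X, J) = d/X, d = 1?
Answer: -1769431/957 ≈ -1848.9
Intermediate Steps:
V = -28/29 (V = -868/899 = -868*1/899 = -28/29 ≈ -0.96552)
P(X, J) = 1/X
q = -895/957 (q = -28/29 - 1/(-33) = -28/29 - 1*(-1/33) = -28/29 + 1/33 = -895/957 ≈ -0.93521)
(W(57, 36) + q) - 1884 = (36 - 895/957) - 1884 = 33557/957 - 1884 = -1769431/957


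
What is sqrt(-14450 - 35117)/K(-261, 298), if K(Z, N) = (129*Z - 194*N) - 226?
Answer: -I*sqrt(49567)/91707 ≈ -0.0024277*I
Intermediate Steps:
K(Z, N) = -226 - 194*N + 129*Z (K(Z, N) = (-194*N + 129*Z) - 226 = -226 - 194*N + 129*Z)
sqrt(-14450 - 35117)/K(-261, 298) = sqrt(-14450 - 35117)/(-226 - 194*298 + 129*(-261)) = sqrt(-49567)/(-226 - 57812 - 33669) = (I*sqrt(49567))/(-91707) = (I*sqrt(49567))*(-1/91707) = -I*sqrt(49567)/91707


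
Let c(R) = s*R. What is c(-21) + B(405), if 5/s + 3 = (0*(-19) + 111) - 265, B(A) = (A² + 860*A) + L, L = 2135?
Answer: 80770325/157 ≈ 5.1446e+5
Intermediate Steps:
B(A) = 2135 + A² + 860*A (B(A) = (A² + 860*A) + 2135 = 2135 + A² + 860*A)
s = -5/157 (s = 5/(-3 + ((0*(-19) + 111) - 265)) = 5/(-3 + ((0 + 111) - 265)) = 5/(-3 + (111 - 265)) = 5/(-3 - 154) = 5/(-157) = 5*(-1/157) = -5/157 ≈ -0.031847)
c(R) = -5*R/157
c(-21) + B(405) = -5/157*(-21) + (2135 + 405² + 860*405) = 105/157 + (2135 + 164025 + 348300) = 105/157 + 514460 = 80770325/157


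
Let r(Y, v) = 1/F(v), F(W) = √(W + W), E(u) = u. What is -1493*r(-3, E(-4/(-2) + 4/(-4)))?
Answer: -1493*√2/2 ≈ -1055.7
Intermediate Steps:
F(W) = √2*√W (F(W) = √(2*W) = √2*√W)
r(Y, v) = √2/(2*√v) (r(Y, v) = 1/(√2*√v) = √2/(2*√v))
-1493*r(-3, E(-4/(-2) + 4/(-4))) = -1493*√2/(2*√(-4/(-2) + 4/(-4))) = -1493*√2/(2*√(-4*(-½) + 4*(-¼))) = -1493*√2/(2*√(2 - 1)) = -1493*√2/(2*√1) = -1493*√2/2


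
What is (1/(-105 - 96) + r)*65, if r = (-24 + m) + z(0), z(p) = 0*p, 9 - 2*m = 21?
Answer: -392015/201 ≈ -1950.3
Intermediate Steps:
m = -6 (m = 9/2 - 1/2*21 = 9/2 - 21/2 = -6)
z(p) = 0
r = -30 (r = (-24 - 6) + 0 = -30 + 0 = -30)
(1/(-105 - 96) + r)*65 = (1/(-105 - 96) - 30)*65 = (1/(-201) - 30)*65 = (-1/201 - 30)*65 = -6031/201*65 = -392015/201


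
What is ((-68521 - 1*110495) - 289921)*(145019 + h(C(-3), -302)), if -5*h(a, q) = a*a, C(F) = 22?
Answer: -339796908507/5 ≈ -6.7959e+10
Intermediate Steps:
h(a, q) = -a**2/5 (h(a, q) = -a*a/5 = -a**2/5)
((-68521 - 1*110495) - 289921)*(145019 + h(C(-3), -302)) = ((-68521 - 1*110495) - 289921)*(145019 - 1/5*22**2) = ((-68521 - 110495) - 289921)*(145019 - 1/5*484) = (-179016 - 289921)*(145019 - 484/5) = -468937*724611/5 = -339796908507/5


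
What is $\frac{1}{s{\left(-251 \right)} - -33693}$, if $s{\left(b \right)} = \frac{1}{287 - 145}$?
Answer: $\frac{142}{4784407} \approx 2.968 \cdot 10^{-5}$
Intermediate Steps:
$s{\left(b \right)} = \frac{1}{142}$
$\frac{1}{s{\left(-251 \right)} - -33693} = \frac{1}{\frac{1}{142} - -33693} = \frac{1}{\frac{1}{142} + 33693} = \frac{1}{\frac{4784407}{142}} = \frac{142}{4784407}$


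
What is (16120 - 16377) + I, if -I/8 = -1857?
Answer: 14599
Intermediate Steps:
I = 14856 (I = -8*(-1857) = 14856)
(16120 - 16377) + I = (16120 - 16377) + 14856 = -257 + 14856 = 14599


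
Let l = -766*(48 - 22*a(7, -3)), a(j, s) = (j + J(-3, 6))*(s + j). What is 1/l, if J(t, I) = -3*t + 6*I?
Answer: 1/3468448 ≈ 2.8831e-7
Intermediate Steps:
a(j, s) = (45 + j)*(j + s) (a(j, s) = (j + (-3*(-3) + 6*6))*(s + j) = (j + (9 + 36))*(j + s) = (j + 45)*(j + s) = (45 + j)*(j + s))
l = 3468448 (l = -766*(48 - 22*(7**2 + 45*7 + 45*(-3) + 7*(-3))) = -766*(48 - 22*(49 + 315 - 135 - 21)) = -766*(48 - 22*208) = -766*(48 - 4576) = -766*(-4528) = 3468448)
1/l = 1/3468448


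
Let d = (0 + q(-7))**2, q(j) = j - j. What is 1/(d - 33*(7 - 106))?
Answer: 1/3267 ≈ 0.00030609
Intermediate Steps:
q(j) = 0
d = 0 (d = (0 + 0)**2 = 0**2 = 0)
1/(d - 33*(7 - 106)) = 1/(0 - 33*(7 - 106)) = 1/(0 - 33*(-99)) = 1/(0 + 3267) = 1/3267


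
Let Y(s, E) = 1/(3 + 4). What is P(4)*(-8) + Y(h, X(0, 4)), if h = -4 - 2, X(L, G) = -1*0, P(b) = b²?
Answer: -895/7 ≈ -127.86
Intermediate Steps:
X(L, G) = 0
h = -6
Y(s, E) = ⅐ (Y(s, E) = 1/7 = ⅐)
P(4)*(-8) + Y(h, X(0, 4)) = 4²*(-8) + ⅐ = 16*(-8) + ⅐ = -128 + ⅐ = -895/7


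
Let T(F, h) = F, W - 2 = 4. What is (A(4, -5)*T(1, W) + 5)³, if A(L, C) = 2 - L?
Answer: 27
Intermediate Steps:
W = 6 (W = 2 + 4 = 6)
(A(4, -5)*T(1, W) + 5)³ = ((2 - 1*4)*1 + 5)³ = ((2 - 4)*1 + 5)³ = (-2*1 + 5)³ = (-2 + 5)³ = 3³ = 27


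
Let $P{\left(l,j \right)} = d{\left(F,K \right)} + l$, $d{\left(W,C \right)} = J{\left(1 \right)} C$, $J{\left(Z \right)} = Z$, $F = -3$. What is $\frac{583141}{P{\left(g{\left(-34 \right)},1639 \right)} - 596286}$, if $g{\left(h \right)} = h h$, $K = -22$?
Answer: $- \frac{583141}{595152} \approx -0.97982$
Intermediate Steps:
$g{\left(h \right)} = h^{2}$
$d{\left(W,C \right)} = C$ ($d{\left(W,C \right)} = 1 C = C$)
$P{\left(l,j \right)} = -22 + l$
$\frac{583141}{P{\left(g{\left(-34 \right)},1639 \right)} - 596286} = \frac{583141}{\left(-22 + \left(-34\right)^{2}\right) - 596286} = \frac{583141}{\left(-22 + 1156\right) - 596286} = \frac{583141}{1134 - 596286} = \frac{583141}{-595152} = 583141 \left(- \frac{1}{595152}\right) = - \frac{583141}{595152}$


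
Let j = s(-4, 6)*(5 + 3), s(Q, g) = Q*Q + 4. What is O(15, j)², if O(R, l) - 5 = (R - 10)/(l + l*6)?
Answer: 1256641/50176 ≈ 25.045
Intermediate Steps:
s(Q, g) = 4 + Q² (s(Q, g) = Q² + 4 = 4 + Q²)
j = 160 (j = (4 + (-4)²)*(5 + 3) = (4 + 16)*8 = 20*8 = 160)
O(R, l) = 5 + (-10 + R)/(7*l) (O(R, l) = 5 + (R - 10)/(l + l*6) = 5 + (-10 + R)/(l + 6*l) = 5 + (-10 + R)/((7*l)) = 5 + (-10 + R)*(1/(7*l)) = 5 + (-10 + R)/(7*l))
O(15, j)² = ((⅐)*(-10 + 15 + 35*160)/160)² = ((⅐)*(1/160)*(-10 + 15 + 5600))² = ((⅐)*(1/160)*5605)² = (1121/224)² = 1256641/50176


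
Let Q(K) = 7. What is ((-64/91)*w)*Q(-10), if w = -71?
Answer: 4544/13 ≈ 349.54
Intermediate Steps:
((-64/91)*w)*Q(-10) = (-64/91*(-71))*7 = (-64*1/91*(-71))*7 = -64/91*(-71)*7 = (4544/91)*7 = 4544/13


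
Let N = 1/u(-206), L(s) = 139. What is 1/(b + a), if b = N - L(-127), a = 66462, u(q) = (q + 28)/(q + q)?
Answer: 89/5902953 ≈ 1.5077e-5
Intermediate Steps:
u(q) = (28 + q)/(2*q) (u(q) = (28 + q)/((2*q)) = (28 + q)*(1/(2*q)) = (28 + q)/(2*q))
N = 206/89 (N = 1/((½)*(28 - 206)/(-206)) = 1/((½)*(-1/206)*(-178)) = 1/(89/206) = 206/89 ≈ 2.3146)
b = -12165/89 (b = 206/89 - 1*139 = 206/89 - 139 = -12165/89 ≈ -136.69)
1/(b + a) = 1/(-12165/89 + 66462) = 1/(5902953/89) = 89/5902953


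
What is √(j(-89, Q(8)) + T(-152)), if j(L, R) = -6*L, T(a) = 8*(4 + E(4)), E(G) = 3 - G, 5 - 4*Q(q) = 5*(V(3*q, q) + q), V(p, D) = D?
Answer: 3*√62 ≈ 23.622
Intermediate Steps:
Q(q) = 5/4 - 5*q/2 (Q(q) = 5/4 - 5*(q + q)/4 = 5/4 - 5*2*q/4 = 5/4 - 5*q/2)
T(a) = 24 (T(a) = 8*(4 + (3 - 1*4)) = 8*(4 + (3 - 4)) = 8*(4 - 1) = 8*3 = 24)
√(j(-89, Q(8)) + T(-152)) = √(-6*(-89) + 24) = √(534 + 24) = √558 = 3*√62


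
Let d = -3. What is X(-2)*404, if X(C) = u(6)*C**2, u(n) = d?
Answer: -4848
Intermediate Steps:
u(n) = -3
X(C) = -3*C**2
X(-2)*404 = -3*(-2)**2*404 = -3*4*404 = -12*404 = -4848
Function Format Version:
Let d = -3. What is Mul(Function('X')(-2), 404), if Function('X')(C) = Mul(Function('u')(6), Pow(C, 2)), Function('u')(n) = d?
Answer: -4848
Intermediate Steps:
Function('u')(n) = -3
Function('X')(C) = Mul(-3, Pow(C, 2))
Mul(Function('X')(-2), 404) = Mul(Mul(-3, Pow(-2, 2)), 404) = Mul(Mul(-3, 4), 404) = Mul(-12, 404) = -4848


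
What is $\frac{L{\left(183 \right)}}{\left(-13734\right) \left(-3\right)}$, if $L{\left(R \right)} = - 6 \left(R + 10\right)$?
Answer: $- \frac{193}{6867} \approx -0.028105$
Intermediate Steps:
$L{\left(R \right)} = -60 - 6 R$ ($L{\left(R \right)} = - 6 \left(10 + R\right) = -60 - 6 R$)
$\frac{L{\left(183 \right)}}{\left(-13734\right) \left(-3\right)} = \frac{-60 - 1098}{\left(-13734\right) \left(-3\right)} = \frac{-60 - 1098}{41202} = \left(-1158\right) \frac{1}{41202} = - \frac{193}{6867}$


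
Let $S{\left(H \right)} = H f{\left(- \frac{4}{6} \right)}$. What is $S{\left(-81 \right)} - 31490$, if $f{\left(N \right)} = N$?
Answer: $-31436$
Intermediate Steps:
$S{\left(H \right)} = - \frac{2 H}{3}$ ($S{\left(H \right)} = H \left(- \frac{4}{6}\right) = H \left(\left(-4\right) \frac{1}{6}\right) = H \left(- \frac{2}{3}\right) = - \frac{2 H}{3}$)
$S{\left(-81 \right)} - 31490 = \left(- \frac{2}{3}\right) \left(-81\right) - 31490 = 54 - 31490 = -31436$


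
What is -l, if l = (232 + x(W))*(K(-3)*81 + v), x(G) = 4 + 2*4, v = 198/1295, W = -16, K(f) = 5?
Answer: -128020212/1295 ≈ -98857.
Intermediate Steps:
v = 198/1295 (v = 198*(1/1295) = 198/1295 ≈ 0.15290)
x(G) = 12 (x(G) = 4 + 8 = 12)
l = 128020212/1295 (l = (232 + 12)*(5*81 + 198/1295) = 244*(405 + 198/1295) = 244*(524673/1295) = 128020212/1295 ≈ 98857.)
-l = -1*128020212/1295 = -128020212/1295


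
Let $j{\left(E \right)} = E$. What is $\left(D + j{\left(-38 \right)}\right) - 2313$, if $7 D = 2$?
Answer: $- \frac{16455}{7} \approx -2350.7$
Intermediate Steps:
$D = \frac{2}{7}$ ($D = \frac{1}{7} \cdot 2 = \frac{2}{7} \approx 0.28571$)
$\left(D + j{\left(-38 \right)}\right) - 2313 = \left(\frac{2}{7} - 38\right) - 2313 = - \frac{264}{7} - 2313 = - \frac{16455}{7}$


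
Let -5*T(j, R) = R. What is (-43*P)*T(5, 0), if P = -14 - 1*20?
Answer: 0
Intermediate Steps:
P = -34 (P = -14 - 20 = -34)
T(j, R) = -R/5
(-43*P)*T(5, 0) = (-43*(-34))*(-⅕*0) = 1462*0 = 0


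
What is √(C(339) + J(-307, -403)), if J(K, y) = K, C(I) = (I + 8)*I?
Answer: √117326 ≈ 342.53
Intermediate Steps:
C(I) = I*(8 + I) (C(I) = (8 + I)*I = I*(8 + I))
√(C(339) + J(-307, -403)) = √(339*(8 + 339) - 307) = √(339*347 - 307) = √(117633 - 307) = √117326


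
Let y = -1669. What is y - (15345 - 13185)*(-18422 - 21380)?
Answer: 85970651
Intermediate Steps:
y - (15345 - 13185)*(-18422 - 21380) = -1669 - (15345 - 13185)*(-18422 - 21380) = -1669 - 2160*(-39802) = -1669 - 1*(-85972320) = -1669 + 85972320 = 85970651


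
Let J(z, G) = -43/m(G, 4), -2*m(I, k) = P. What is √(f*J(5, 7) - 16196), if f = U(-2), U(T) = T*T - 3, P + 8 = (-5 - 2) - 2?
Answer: 3*I*√520234/17 ≈ 127.28*I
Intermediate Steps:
P = -17 (P = -8 + ((-5 - 2) - 2) = -8 + (-7 - 2) = -8 - 9 = -17)
m(I, k) = 17/2 (m(I, k) = -½*(-17) = 17/2)
U(T) = -3 + T² (U(T) = T² - 3 = -3 + T²)
J(z, G) = -86/17 (J(z, G) = -43/17/2 = -43*2/17 = -86/17)
f = 1 (f = -3 + (-2)² = -3 + 4 = 1)
√(f*J(5, 7) - 16196) = √(1*(-86/17) - 16196) = √(-86/17 - 16196) = √(-275418/17) = 3*I*√520234/17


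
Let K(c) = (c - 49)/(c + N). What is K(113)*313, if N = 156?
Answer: 20032/269 ≈ 74.468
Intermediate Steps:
K(c) = (-49 + c)/(156 + c) (K(c) = (c - 49)/(c + 156) = (-49 + c)/(156 + c))
K(113)*313 = ((-49 + 113)/(156 + 113))*313 = (64/269)*313 = 20032/269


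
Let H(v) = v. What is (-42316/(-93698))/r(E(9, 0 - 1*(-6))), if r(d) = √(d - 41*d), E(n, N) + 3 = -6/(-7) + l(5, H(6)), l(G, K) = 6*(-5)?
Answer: 10579*√70/7027350 ≈ 0.012595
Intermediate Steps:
l(G, K) = -30
E(n, N) = -225/7 (E(n, N) = -3 + (-6/(-7) - 30) = -3 + (-6*(-⅐) - 30) = -3 + (6/7 - 30) = -3 - 204/7 = -225/7)
r(d) = 2*√10*√(-d) (r(d) = √(-40*d) = 2*√10*√(-d))
(-42316/(-93698))/r(E(9, 0 - 1*(-6))) = (-42316/(-93698))/((2*√10*√(-1*(-225/7)))) = (-42316*(-1/93698))/((2*√10*√(225/7))) = 21158/(46849*((2*√10*(15*√7/7)))) = 21158/(46849*((30*√70/7))) = 21158*(√70/300)/46849 = 10579*√70/7027350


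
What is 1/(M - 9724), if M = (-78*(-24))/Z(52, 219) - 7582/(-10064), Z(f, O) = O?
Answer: -21608/209915209 ≈ -0.00010294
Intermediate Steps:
M = 200983/21608 (M = -78*(-24)/219 - 7582/(-10064) = 1872*(1/219) - 7582*(-1/10064) = 624/73 + 223/296 = 200983/21608 ≈ 9.3013)
1/(M - 9724) = 1/(200983/21608 - 9724) = 1/(-209915209/21608) = -21608/209915209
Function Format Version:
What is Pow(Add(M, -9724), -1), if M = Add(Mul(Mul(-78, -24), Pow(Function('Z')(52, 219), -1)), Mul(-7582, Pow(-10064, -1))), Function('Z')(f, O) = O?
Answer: Rational(-21608, 209915209) ≈ -0.00010294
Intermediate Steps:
M = Rational(200983, 21608) (M = Add(Mul(Mul(-78, -24), Pow(219, -1)), Mul(-7582, Pow(-10064, -1))) = Add(Mul(1872, Rational(1, 219)), Mul(-7582, Rational(-1, 10064))) = Add(Rational(624, 73), Rational(223, 296)) = Rational(200983, 21608) ≈ 9.3013)
Pow(Add(M, -9724), -1) = Pow(Add(Rational(200983, 21608), -9724), -1) = Pow(Rational(-209915209, 21608), -1) = Rational(-21608, 209915209)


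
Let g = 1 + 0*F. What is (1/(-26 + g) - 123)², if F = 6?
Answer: 9461776/625 ≈ 15139.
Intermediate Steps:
g = 1 (g = 1 + 0*6 = 1 + 0 = 1)
(1/(-26 + g) - 123)² = (1/(-26 + 1) - 123)² = (1/(-25) - 123)² = (-1/25 - 123)² = (-3076/25)² = 9461776/625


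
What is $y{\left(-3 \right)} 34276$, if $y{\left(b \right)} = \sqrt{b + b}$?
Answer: $34276 i \sqrt{6} \approx 83959.0 i$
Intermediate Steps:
$y{\left(b \right)} = \sqrt{2} \sqrt{b}$ ($y{\left(b \right)} = \sqrt{2 b} = \sqrt{2} \sqrt{b}$)
$y{\left(-3 \right)} 34276 = \sqrt{2} \sqrt{-3} \cdot 34276 = \sqrt{2} i \sqrt{3} \cdot 34276 = i \sqrt{6} \cdot 34276 = 34276 i \sqrt{6}$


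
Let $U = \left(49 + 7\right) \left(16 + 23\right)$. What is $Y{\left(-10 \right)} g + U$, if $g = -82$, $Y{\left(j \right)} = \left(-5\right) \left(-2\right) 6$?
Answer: $-2736$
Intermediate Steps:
$Y{\left(j \right)} = 60$ ($Y{\left(j \right)} = 10 \cdot 6 = 60$)
$U = 2184$ ($U = 56 \cdot 39 = 2184$)
$Y{\left(-10 \right)} g + U = 60 \left(-82\right) + 2184 = -4920 + 2184 = -2736$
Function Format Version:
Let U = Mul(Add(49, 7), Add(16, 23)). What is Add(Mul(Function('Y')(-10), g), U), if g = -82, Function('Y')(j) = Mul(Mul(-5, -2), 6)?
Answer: -2736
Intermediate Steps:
Function('Y')(j) = 60 (Function('Y')(j) = Mul(10, 6) = 60)
U = 2184 (U = Mul(56, 39) = 2184)
Add(Mul(Function('Y')(-10), g), U) = Add(Mul(60, -82), 2184) = Add(-4920, 2184) = -2736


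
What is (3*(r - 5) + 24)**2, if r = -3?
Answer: 0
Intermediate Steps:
(3*(r - 5) + 24)**2 = (3*(-3 - 5) + 24)**2 = (3*(-8) + 24)**2 = (-24 + 24)**2 = 0**2 = 0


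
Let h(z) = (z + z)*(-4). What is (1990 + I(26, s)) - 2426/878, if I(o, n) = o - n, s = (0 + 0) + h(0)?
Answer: 883811/439 ≈ 2013.2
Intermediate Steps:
h(z) = -8*z (h(z) = (2*z)*(-4) = -8*z)
s = 0 (s = (0 + 0) - 8*0 = 0 + 0 = 0)
(1990 + I(26, s)) - 2426/878 = (1990 + (26 - 1*0)) - 2426/878 = (1990 + (26 + 0)) - 2426*1/878 = (1990 + 26) - 1213/439 = 2016 - 1213/439 = 883811/439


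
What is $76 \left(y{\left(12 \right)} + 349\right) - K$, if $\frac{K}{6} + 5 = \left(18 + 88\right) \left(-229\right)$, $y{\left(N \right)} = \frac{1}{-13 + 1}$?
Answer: $\frac{516575}{3} \approx 1.7219 \cdot 10^{5}$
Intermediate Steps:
$y{\left(N \right)} = - \frac{1}{12}$ ($y{\left(N \right)} = \frac{1}{-12} = - \frac{1}{12}$)
$K = -145674$ ($K = -30 + 6 \left(18 + 88\right) \left(-229\right) = -30 + 6 \cdot 106 \left(-229\right) = -30 + 6 \left(-24274\right) = -30 - 145644 = -145674$)
$76 \left(y{\left(12 \right)} + 349\right) - K = 76 \left(- \frac{1}{12} + 349\right) - -145674 = 76 \cdot \frac{4187}{12} + 145674 = \frac{79553}{3} + 145674 = \frac{516575}{3}$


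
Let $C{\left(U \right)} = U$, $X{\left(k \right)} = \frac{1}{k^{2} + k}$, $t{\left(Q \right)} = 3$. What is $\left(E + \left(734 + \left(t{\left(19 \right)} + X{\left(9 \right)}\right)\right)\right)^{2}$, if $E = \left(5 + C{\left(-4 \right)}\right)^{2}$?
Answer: $\frac{4411749241}{8100} \approx 5.4466 \cdot 10^{5}$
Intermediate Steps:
$X{\left(k \right)} = \frac{1}{k + k^{2}}$
$E = 1$ ($E = \left(5 - 4\right)^{2} = 1^{2} = 1$)
$\left(E + \left(734 + \left(t{\left(19 \right)} + X{\left(9 \right)}\right)\right)\right)^{2} = \left(1 + \left(734 + \left(3 + \frac{1}{9 \left(1 + 9\right)}\right)\right)\right)^{2} = \left(1 + \left(734 + \left(3 + \frac{1}{9 \cdot 10}\right)\right)\right)^{2} = \left(1 + \left(734 + \left(3 + \frac{1}{9} \cdot \frac{1}{10}\right)\right)\right)^{2} = \left(1 + \left(734 + \left(3 + \frac{1}{90}\right)\right)\right)^{2} = \left(1 + \left(734 + \frac{271}{90}\right)\right)^{2} = \left(1 + \frac{66331}{90}\right)^{2} = \left(\frac{66421}{90}\right)^{2} = \frac{4411749241}{8100}$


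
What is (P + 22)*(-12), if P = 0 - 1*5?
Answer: -204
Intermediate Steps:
P = -5 (P = 0 - 5 = -5)
(P + 22)*(-12) = (-5 + 22)*(-12) = 17*(-12) = -204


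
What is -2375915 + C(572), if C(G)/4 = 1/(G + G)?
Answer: -679511689/286 ≈ -2.3759e+6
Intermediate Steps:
C(G) = 2/G (C(G) = 4/(G + G) = 4/((2*G)) = 4*(1/(2*G)) = 2/G)
-2375915 + C(572) = -2375915 + 2/572 = -2375915 + 2*(1/572) = -2375915 + 1/286 = -679511689/286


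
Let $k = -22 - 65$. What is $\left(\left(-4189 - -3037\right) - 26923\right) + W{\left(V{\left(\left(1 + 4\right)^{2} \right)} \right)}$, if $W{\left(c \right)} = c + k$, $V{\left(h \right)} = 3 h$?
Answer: $-28087$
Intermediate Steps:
$k = -87$ ($k = -22 - 65 = -87$)
$W{\left(c \right)} = -87 + c$ ($W{\left(c \right)} = c - 87 = -87 + c$)
$\left(\left(-4189 - -3037\right) - 26923\right) + W{\left(V{\left(\left(1 + 4\right)^{2} \right)} \right)} = \left(\left(-4189 - -3037\right) - 26923\right) - \left(87 - 3 \left(1 + 4\right)^{2}\right) = \left(\left(-4189 + 3037\right) - 26923\right) - \left(87 - 3 \cdot 5^{2}\right) = \left(-1152 - 26923\right) + \left(-87 + 3 \cdot 25\right) = -28075 + \left(-87 + 75\right) = -28075 - 12 = -28087$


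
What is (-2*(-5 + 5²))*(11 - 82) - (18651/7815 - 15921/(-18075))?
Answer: 8904574568/3139025 ≈ 2836.7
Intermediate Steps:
(-2*(-5 + 5²))*(11 - 82) - (18651/7815 - 15921/(-18075)) = -2*(-5 + 25)*(-71) - (18651*(1/7815) - 15921*(-1/18075)) = -2*20*(-71) - (6217/2605 + 5307/6025) = -40*(-71) - 1*10256432/3139025 = 2840 - 10256432/3139025 = 8904574568/3139025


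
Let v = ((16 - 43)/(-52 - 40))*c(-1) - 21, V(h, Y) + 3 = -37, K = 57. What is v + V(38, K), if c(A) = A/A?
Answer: -5585/92 ≈ -60.707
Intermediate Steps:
V(h, Y) = -40 (V(h, Y) = -3 - 37 = -40)
c(A) = 1
v = -1905/92 (v = ((16 - 43)/(-52 - 40))*1 - 21 = -27/(-92)*1 - 21 = -27*(-1/92)*1 - 21 = (27/92)*1 - 21 = 27/92 - 21 = -1905/92 ≈ -20.707)
v + V(38, K) = -1905/92 - 40 = -5585/92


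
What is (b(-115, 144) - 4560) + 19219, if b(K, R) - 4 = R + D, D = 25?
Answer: 14832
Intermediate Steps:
b(K, R) = 29 + R (b(K, R) = 4 + (R + 25) = 4 + (25 + R) = 29 + R)
(b(-115, 144) - 4560) + 19219 = ((29 + 144) - 4560) + 19219 = (173 - 4560) + 19219 = -4387 + 19219 = 14832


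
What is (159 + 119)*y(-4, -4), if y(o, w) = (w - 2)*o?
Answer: 6672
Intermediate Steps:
y(o, w) = o*(-2 + w) (y(o, w) = (-2 + w)*o = o*(-2 + w))
(159 + 119)*y(-4, -4) = (159 + 119)*(-4*(-2 - 4)) = 278*(-4*(-6)) = 278*24 = 6672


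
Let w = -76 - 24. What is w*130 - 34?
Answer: -13034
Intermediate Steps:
w = -100
w*130 - 34 = -100*130 - 34 = -13000 - 34 = -13034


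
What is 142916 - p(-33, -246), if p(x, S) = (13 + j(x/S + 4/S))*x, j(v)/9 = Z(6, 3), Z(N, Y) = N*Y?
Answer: 148691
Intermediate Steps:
j(v) = 162 (j(v) = 9*(6*3) = 9*18 = 162)
p(x, S) = 175*x (p(x, S) = (13 + 162)*x = 175*x)
142916 - p(-33, -246) = 142916 - 175*(-33) = 142916 - 1*(-5775) = 142916 + 5775 = 148691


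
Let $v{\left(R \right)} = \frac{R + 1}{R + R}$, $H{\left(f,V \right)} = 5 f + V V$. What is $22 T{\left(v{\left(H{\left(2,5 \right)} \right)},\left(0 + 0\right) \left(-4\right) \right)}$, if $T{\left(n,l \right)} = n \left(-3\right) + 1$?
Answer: $- \frac{418}{35} \approx -11.943$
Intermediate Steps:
$H{\left(f,V \right)} = V^{2} + 5 f$ ($H{\left(f,V \right)} = 5 f + V^{2} = V^{2} + 5 f$)
$v{\left(R \right)} = \frac{1 + R}{2 R}$
$T{\left(n,l \right)} = 1 - 3 n$ ($T{\left(n,l \right)} = - 3 n + 1 = 1 - 3 n$)
$22 T{\left(v{\left(H{\left(2,5 \right)} \right)},\left(0 + 0\right) \left(-4\right) \right)} = 22 \left(1 - 3 \frac{1 + \left(5^{2} + 5 \cdot 2\right)}{2 \left(5^{2} + 5 \cdot 2\right)}\right) = 22 \left(1 - 3 \frac{1 + \left(25 + 10\right)}{2 \left(25 + 10\right)}\right) = 22 \left(1 - 3 \frac{1 + 35}{2 \cdot 35}\right) = 22 \left(1 - 3 \cdot \frac{1}{2} \cdot \frac{1}{35} \cdot 36\right) = 22 \left(1 - \frac{54}{35}\right) = 22 \left(- \frac{19}{35}\right) = - \frac{418}{35}$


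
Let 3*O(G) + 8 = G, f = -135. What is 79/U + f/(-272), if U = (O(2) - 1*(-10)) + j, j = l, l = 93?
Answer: 35123/27472 ≈ 1.2785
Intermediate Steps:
O(G) = -8/3 + G/3
j = 93
U = 101 (U = ((-8/3 + (⅓)*2) - 1*(-10)) + 93 = ((-8/3 + ⅔) + 10) + 93 = (-2 + 10) + 93 = 8 + 93 = 101)
79/U + f/(-272) = 79/101 - 135/(-272) = 79*(1/101) - 135*(-1/272) = 79/101 + 135/272 = 35123/27472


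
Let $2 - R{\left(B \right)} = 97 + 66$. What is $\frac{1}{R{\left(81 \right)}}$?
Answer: $- \frac{1}{161} \approx -0.0062112$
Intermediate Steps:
$R{\left(B \right)} = -161$ ($R{\left(B \right)} = 2 - \left(97 + 66\right) = 2 - 163 = -161$)
$\frac{1}{R{\left(81 \right)}} = \frac{1}{-161} = - \frac{1}{161}$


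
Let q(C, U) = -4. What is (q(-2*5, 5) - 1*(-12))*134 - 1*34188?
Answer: -33116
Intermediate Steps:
(q(-2*5, 5) - 1*(-12))*134 - 1*34188 = (-4 - 1*(-12))*134 - 1*34188 = (-4 + 12)*134 - 34188 = 8*134 - 34188 = 1072 - 34188 = -33116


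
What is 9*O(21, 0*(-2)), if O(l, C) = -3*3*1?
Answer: -81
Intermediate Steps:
O(l, C) = -9 (O(l, C) = -9*1 = -9)
9*O(21, 0*(-2)) = 9*(-9) = -81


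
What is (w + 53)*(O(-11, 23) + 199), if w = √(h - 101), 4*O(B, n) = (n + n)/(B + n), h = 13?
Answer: 254347/24 + 4799*I*√22/12 ≈ 10598.0 + 1875.8*I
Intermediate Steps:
O(B, n) = n/(2*(B + n)) (O(B, n) = ((n + n)/(B + n))/4 = ((2*n)/(B + n))/4 = (2*n/(B + n))/4 = n/(2*(B + n)))
w = 2*I*√22 (w = √(13 - 101) = √(-88) = 2*I*√22 ≈ 9.3808*I)
(w + 53)*(O(-11, 23) + 199) = (2*I*√22 + 53)*((½)*23/(-11 + 23) + 199) = (53 + 2*I*√22)*((½)*23/12 + 199) = (53 + 2*I*√22)*((½)*23*(1/12) + 199) = (53 + 2*I*√22)*(23/24 + 199) = (53 + 2*I*√22)*(4799/24) = 254347/24 + 4799*I*√22/12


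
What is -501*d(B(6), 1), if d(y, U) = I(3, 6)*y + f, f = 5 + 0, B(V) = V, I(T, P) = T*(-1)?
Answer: 6513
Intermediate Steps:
I(T, P) = -T
f = 5
d(y, U) = 5 - 3*y (d(y, U) = (-1*3)*y + 5 = -3*y + 5 = 5 - 3*y)
-501*d(B(6), 1) = -501*(5 - 3*6) = -501*(5 - 18) = -501*(-13) = 6513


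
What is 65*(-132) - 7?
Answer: -8587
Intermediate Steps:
65*(-132) - 7 = -8580 - 7 = -8587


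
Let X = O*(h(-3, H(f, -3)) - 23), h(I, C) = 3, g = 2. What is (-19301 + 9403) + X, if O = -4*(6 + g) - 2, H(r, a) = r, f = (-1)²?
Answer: -9218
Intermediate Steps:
f = 1
O = -34 (O = -4*(6 + 2) - 2 = -4*8 - 2 = -32 - 2 = -34)
X = 680 (X = -34*(3 - 23) = -34*(-20) = 680)
(-19301 + 9403) + X = (-19301 + 9403) + 680 = -9898 + 680 = -9218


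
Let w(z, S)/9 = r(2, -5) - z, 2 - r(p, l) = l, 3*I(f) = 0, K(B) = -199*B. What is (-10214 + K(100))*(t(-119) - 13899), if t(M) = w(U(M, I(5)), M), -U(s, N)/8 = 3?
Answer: 410152680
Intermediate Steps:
I(f) = 0 (I(f) = (1/3)*0 = 0)
U(s, N) = -24 (U(s, N) = -8*3 = -24)
r(p, l) = 2 - l
w(z, S) = 63 - 9*z (w(z, S) = 9*((2 - 1*(-5)) - z) = 9*((2 + 5) - z) = 9*(7 - z) = 63 - 9*z)
t(M) = 279 (t(M) = 63 - 9*(-24) = 63 + 216 = 279)
(-10214 + K(100))*(t(-119) - 13899) = (-10214 - 199*100)*(279 - 13899) = (-10214 - 19900)*(-13620) = -30114*(-13620) = 410152680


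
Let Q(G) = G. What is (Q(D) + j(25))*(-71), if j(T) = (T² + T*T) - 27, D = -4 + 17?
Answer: -87756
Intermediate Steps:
D = 13
j(T) = -27 + 2*T² (j(T) = (T² + T²) - 27 = 2*T² - 27 = -27 + 2*T²)
(Q(D) + j(25))*(-71) = (13 + (-27 + 2*25²))*(-71) = (13 + (-27 + 2*625))*(-71) = (13 + (-27 + 1250))*(-71) = (13 + 1223)*(-71) = 1236*(-71) = -87756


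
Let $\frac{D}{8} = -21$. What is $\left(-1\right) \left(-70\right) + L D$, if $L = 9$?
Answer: $-1442$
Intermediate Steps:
$D = -168$ ($D = 8 \left(-21\right) = -168$)
$\left(-1\right) \left(-70\right) + L D = \left(-1\right) \left(-70\right) + 9 \left(-168\right) = 70 - 1512 = -1442$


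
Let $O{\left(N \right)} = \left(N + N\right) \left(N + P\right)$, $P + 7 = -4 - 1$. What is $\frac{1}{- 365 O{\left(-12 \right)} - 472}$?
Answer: $- \frac{1}{210712} \approx -4.7458 \cdot 10^{-6}$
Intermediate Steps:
$P = -12$ ($P = -7 - 5 = -12$)
$O{\left(N \right)} = 2 N \left(-12 + N\right)$ ($O{\left(N \right)} = \left(N + N\right) \left(N - 12\right) = 2 N \left(-12 + N\right)$)
$\frac{1}{- 365 O{\left(-12 \right)} - 472} = \frac{1}{- 365 \cdot 2 \left(-12\right) \left(-12 - 12\right) - 472} = \frac{1}{- 365 \cdot 2 \left(-12\right) \left(-24\right) - 472} = \frac{1}{\left(-365\right) 576 - 472} = \frac{1}{-210240 - 472} = \frac{1}{-210712} = - \frac{1}{210712}$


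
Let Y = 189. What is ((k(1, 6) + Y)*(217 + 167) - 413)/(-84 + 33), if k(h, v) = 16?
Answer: -78307/51 ≈ -1535.4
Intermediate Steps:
((k(1, 6) + Y)*(217 + 167) - 413)/(-84 + 33) = ((16 + 189)*(217 + 167) - 413)/(-84 + 33) = (205*384 - 413)/(-51) = (78720 - 413)*(-1/51) = 78307*(-1/51) = -78307/51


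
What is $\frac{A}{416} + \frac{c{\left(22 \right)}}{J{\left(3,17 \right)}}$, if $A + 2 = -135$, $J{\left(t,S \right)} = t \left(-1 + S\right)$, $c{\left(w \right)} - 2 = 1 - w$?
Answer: $- \frac{905}{1248} \approx -0.72516$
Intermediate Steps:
$c{\left(w \right)} = 3 - w$ ($c{\left(w \right)} = 2 - \left(-1 + w\right) = 3 - w$)
$A = -137$ ($A = -2 - 135 = -137$)
$\frac{A}{416} + \frac{c{\left(22 \right)}}{J{\left(3,17 \right)}} = - \frac{137}{416} + \frac{3 - 22}{3 \left(-1 + 17\right)} = \left(-137\right) \frac{1}{416} + \frac{3 - 22}{3 \cdot 16} = - \frac{137}{416} - \frac{19}{48} = - \frac{905}{1248}$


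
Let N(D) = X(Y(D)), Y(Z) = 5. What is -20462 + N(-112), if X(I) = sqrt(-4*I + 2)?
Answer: -20462 + 3*I*sqrt(2) ≈ -20462.0 + 4.2426*I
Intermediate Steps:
X(I) = sqrt(2 - 4*I)
N(D) = 3*I*sqrt(2) (N(D) = sqrt(2 - 4*5) = sqrt(2 - 20) = sqrt(-18) = 3*I*sqrt(2))
-20462 + N(-112) = -20462 + 3*I*sqrt(2)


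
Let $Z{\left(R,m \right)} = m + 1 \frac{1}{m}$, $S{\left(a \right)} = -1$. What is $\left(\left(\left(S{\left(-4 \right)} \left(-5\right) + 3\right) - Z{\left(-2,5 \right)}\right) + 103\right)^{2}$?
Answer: $\frac{279841}{25} \approx 11194.0$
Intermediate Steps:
$Z{\left(R,m \right)} = m + \frac{1}{m}$
$\left(\left(\left(S{\left(-4 \right)} \left(-5\right) + 3\right) - Z{\left(-2,5 \right)}\right) + 103\right)^{2} = \left(\left(\left(\left(-1\right) \left(-5\right) + 3\right) - \left(5 + \frac{1}{5}\right)\right) + 103\right)^{2} = \left(\left(\left(5 + 3\right) - \left(5 + \frac{1}{5}\right)\right) + 103\right)^{2} = \left(\left(8 - \frac{26}{5}\right) + 103\right)^{2} = \left(\frac{14}{5} + 103\right)^{2} = \left(\frac{529}{5}\right)^{2} = \frac{279841}{25}$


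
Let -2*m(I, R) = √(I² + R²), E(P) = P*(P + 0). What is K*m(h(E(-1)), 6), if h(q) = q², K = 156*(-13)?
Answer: 1014*√37 ≈ 6167.9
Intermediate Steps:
E(P) = P² (E(P) = P*P = P²)
K = -2028
m(I, R) = -√(I² + R²)/2
K*m(h(E(-1)), 6) = -(-1014)*√((((-1)²)²)² + 6²) = -(-1014)*√((1²)² + 36) = -(-1014)*√(1² + 36) = -(-1014)*√(1 + 36) = -(-1014)*√37 = 1014*√37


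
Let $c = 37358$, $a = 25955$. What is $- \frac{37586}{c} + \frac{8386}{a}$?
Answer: $- \frac{331130221}{484813445} \approx -0.68301$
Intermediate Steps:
$- \frac{37586}{c} + \frac{8386}{a} = - \frac{37586}{37358} + \frac{8386}{25955} = \left(-37586\right) \frac{1}{37358} + 8386 \cdot \frac{1}{25955} = - \frac{18793}{18679} + \frac{8386}{25955} = - \frac{331130221}{484813445}$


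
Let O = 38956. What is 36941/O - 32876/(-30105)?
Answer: 2392826261/1172770380 ≈ 2.0403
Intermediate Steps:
36941/O - 32876/(-30105) = 36941/38956 - 32876/(-30105) = 36941*(1/38956) - 32876*(-1/30105) = 36941/38956 + 32876/30105 = 2392826261/1172770380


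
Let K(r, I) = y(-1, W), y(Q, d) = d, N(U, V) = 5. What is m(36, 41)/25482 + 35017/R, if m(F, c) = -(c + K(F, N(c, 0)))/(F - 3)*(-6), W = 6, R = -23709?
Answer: -1635517748/1107613353 ≈ -1.4766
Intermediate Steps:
K(r, I) = 6
m(F, c) = 6*(6 + c)/(-3 + F) (m(F, c) = -(c + 6)/(F - 3)*(-6) = -(6 + c)/(-3 + F)*(-6) = 6*(6 + c)/(-3 + F))
m(36, 41)/25482 + 35017/R = (6*(6 + 41)/(-3 + 36))/25482 + 35017/(-23709) = (6*47/33)*(1/25482) + 35017*(-1/23709) = (6*(1/33)*47)*(1/25482) - 35017/23709 = (94/11)*(1/25482) - 35017/23709 = 47/140151 - 35017/23709 = -1635517748/1107613353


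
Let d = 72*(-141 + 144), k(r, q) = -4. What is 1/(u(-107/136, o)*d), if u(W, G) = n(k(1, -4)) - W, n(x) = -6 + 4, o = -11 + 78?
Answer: -17/4455 ≈ -0.0038159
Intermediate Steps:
o = 67
n(x) = -2
u(W, G) = -2 - W
d = 216 (d = 72*3 = 216)
1/(u(-107/136, o)*d) = 1/(-2 - (-107)/136*216) = (1/216)/(-2 - (-107)/136) = (1/216)/(-2 - 1*(-107/136)) = (1/216)/(-2 + 107/136) = (1/216)/(-165/136) = -136/165*1/216 = -17/4455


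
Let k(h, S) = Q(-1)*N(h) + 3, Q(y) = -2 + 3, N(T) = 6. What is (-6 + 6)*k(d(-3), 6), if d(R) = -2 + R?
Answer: 0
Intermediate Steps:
Q(y) = 1
k(h, S) = 9 (k(h, S) = 1*6 + 3 = 6 + 3 = 9)
(-6 + 6)*k(d(-3), 6) = (-6 + 6)*9 = 0*9 = 0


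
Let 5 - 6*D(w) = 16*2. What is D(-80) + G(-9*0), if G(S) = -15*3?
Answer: -99/2 ≈ -49.500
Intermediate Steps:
D(w) = -9/2 (D(w) = ⅚ - 8*2/3 = ⅚ - ⅙*32 = ⅚ - 16/3 = -9/2)
G(S) = -45
D(-80) + G(-9*0) = -9/2 - 45 = -99/2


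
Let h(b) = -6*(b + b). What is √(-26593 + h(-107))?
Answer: I*√25309 ≈ 159.09*I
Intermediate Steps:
h(b) = -12*b
√(-26593 + h(-107)) = √(-26593 - 12*(-107)) = √(-26593 + 1284) = √(-25309) = I*√25309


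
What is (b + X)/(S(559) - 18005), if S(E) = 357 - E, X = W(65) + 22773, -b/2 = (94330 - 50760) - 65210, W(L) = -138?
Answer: -65915/18207 ≈ -3.6203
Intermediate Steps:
b = 43280 (b = -2*((94330 - 50760) - 65210) = -2*(43570 - 65210) = -2*(-21640) = 43280)
X = 22635 (X = -138 + 22773 = 22635)
(b + X)/(S(559) - 18005) = (43280 + 22635)/((357 - 1*559) - 18005) = 65915/((357 - 559) - 18005) = 65915/(-202 - 18005) = 65915/(-18207) = 65915*(-1/18207) = -65915/18207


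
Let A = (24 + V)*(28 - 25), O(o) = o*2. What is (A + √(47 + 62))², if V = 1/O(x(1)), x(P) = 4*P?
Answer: 342217/64 + 579*√109/4 ≈ 6858.4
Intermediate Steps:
O(o) = 2*o
V = ⅛ (V = 1/(2*(4*1)) = 1/(2*4) = 1/8 = ⅛ ≈ 0.12500)
A = 579/8 (A = (24 + ⅛)*(28 - 25) = (193/8)*3 = 579/8 ≈ 72.375)
(A + √(47 + 62))² = (579/8 + √(47 + 62))² = (579/8 + √109)²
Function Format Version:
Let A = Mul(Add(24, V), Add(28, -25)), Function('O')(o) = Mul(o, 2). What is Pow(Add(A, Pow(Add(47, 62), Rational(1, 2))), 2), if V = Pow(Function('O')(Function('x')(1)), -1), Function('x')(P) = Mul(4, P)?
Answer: Add(Rational(342217, 64), Mul(Rational(579, 4), Pow(109, Rational(1, 2)))) ≈ 6858.4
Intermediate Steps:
Function('O')(o) = Mul(2, o)
V = Rational(1, 8) (V = Pow(Mul(2, Mul(4, 1)), -1) = Pow(Mul(2, 4), -1) = Pow(8, -1) = Rational(1, 8) ≈ 0.12500)
A = Rational(579, 8) (A = Mul(Add(24, Rational(1, 8)), Add(28, -25)) = Mul(Rational(193, 8), 3) = Rational(579, 8) ≈ 72.375)
Pow(Add(A, Pow(Add(47, 62), Rational(1, 2))), 2) = Pow(Add(Rational(579, 8), Pow(Add(47, 62), Rational(1, 2))), 2) = Pow(Add(Rational(579, 8), Pow(109, Rational(1, 2))), 2)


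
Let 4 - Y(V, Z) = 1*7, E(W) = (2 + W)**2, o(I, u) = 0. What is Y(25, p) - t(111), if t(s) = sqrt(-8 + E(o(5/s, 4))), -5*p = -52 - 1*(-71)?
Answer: -3 - 2*I ≈ -3.0 - 2.0*I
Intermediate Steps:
p = -19/5 (p = -(-52 - 1*(-71))/5 = -(-52 + 71)/5 = -1/5*19 = -19/5 ≈ -3.8000)
Y(V, Z) = -3 (Y(V, Z) = 4 - 7 = -3)
t(s) = 2*I (t(s) = sqrt(-8 + (2 + 0)**2) = sqrt(-8 + 2**2) = sqrt(-8 + 4) = sqrt(-4) = 2*I)
Y(25, p) - t(111) = -3 - 2*I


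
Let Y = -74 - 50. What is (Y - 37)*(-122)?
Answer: 19642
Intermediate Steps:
Y = -124
(Y - 37)*(-122) = (-124 - 37)*(-122) = -161*(-122) = 19642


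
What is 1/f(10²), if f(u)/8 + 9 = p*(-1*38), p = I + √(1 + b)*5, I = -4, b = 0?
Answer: -1/376 ≈ -0.0026596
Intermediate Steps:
p = 1 (p = -4 + √(1 + 0)*5 = -4 + √1*5 = -4 + 1*5 = -4 + 5 = 1)
f(u) = -376 (f(u) = -72 + 8*(1*(-1*38)) = -72 + 8*(1*(-38)) = -72 + 8*(-38) = -72 - 304 = -376)
1/f(10²) = 1/(-376) = -1/376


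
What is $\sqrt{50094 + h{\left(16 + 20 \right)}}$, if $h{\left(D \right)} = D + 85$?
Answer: $11 \sqrt{415} \approx 224.09$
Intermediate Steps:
$h{\left(D \right)} = 85 + D$
$\sqrt{50094 + h{\left(16 + 20 \right)}} = \sqrt{50094 + \left(85 + \left(16 + 20\right)\right)} = \sqrt{50094 + \left(85 + 36\right)} = \sqrt{50094 + 121} = \sqrt{50215} = 11 \sqrt{415}$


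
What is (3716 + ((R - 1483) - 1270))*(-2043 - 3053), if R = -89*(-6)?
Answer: -7628712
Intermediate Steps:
R = 534
(3716 + ((R - 1483) - 1270))*(-2043 - 3053) = (3716 + ((534 - 1483) - 1270))*(-2043 - 3053) = (3716 + (-949 - 1270))*(-5096) = (3716 - 2219)*(-5096) = 1497*(-5096) = -7628712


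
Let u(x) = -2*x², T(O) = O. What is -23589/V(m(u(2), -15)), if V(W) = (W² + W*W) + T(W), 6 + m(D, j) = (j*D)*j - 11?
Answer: -7863/2200387 ≈ -0.0035735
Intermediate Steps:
m(D, j) = -17 + D*j² (m(D, j) = -6 + ((j*D)*j - 11) = -6 + ((D*j)*j - 11) = -6 + (D*j² - 11) = -6 + (-11 + D*j²) = -17 + D*j²)
V(W) = W + 2*W² (V(W) = (W² + W*W) + W = (W² + W²) + W = 2*W² + W = W + 2*W²)
-23589/V(m(u(2), -15)) = -23589*1/((1 + 2*(-17 - 2*2²*(-15)²))*(-17 - 2*2²*(-15)²)) = -23589*1/((1 + 2*(-17 - 2*4*225))*(-17 - 2*4*225)) = -23589*1/((1 + 2*(-17 - 8*225))*(-17 - 8*225)) = -23589*1/((1 + 2*(-17 - 1800))*(-17 - 1800)) = -23589*(-1/(1817*(1 + 2*(-1817)))) = -23589*(-1/(1817*(1 - 3634))) = -23589/((-1817*(-3633))) = -23589/6601161 = -23589*1/6601161 = -7863/2200387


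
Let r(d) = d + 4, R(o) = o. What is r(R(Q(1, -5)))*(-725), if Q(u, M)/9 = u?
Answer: -9425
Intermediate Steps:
Q(u, M) = 9*u
r(d) = 4 + d
r(R(Q(1, -5)))*(-725) = (4 + 9*1)*(-725) = (4 + 9)*(-725) = 13*(-725) = -9425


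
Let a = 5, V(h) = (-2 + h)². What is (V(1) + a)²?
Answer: 36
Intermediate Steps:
(V(1) + a)² = ((-2 + 1)² + 5)² = ((-1)² + 5)² = (1 + 5)² = 6² = 36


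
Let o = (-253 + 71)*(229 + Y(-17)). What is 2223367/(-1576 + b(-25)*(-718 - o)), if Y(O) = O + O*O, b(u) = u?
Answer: -2223367/2263176 ≈ -0.98241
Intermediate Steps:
Y(O) = O + O²
o = -91182 (o = (-253 + 71)*(229 - 17*(1 - 17)) = -182*(229 - 17*(-16)) = -182*(229 + 272) = -182*501 = -91182)
2223367/(-1576 + b(-25)*(-718 - o)) = 2223367/(-1576 - 25*(-718 - 1*(-91182))) = 2223367/(-1576 - 25*(-718 + 91182)) = 2223367/(-1576 - 25*90464) = 2223367/(-1576 - 2261600) = 2223367/(-2263176) = 2223367*(-1/2263176) = -2223367/2263176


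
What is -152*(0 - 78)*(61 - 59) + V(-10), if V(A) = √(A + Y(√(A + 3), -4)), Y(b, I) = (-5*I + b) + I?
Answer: 23712 + √(6 + I*√7) ≈ 23715.0 + 0.52794*I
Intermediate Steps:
Y(b, I) = b - 4*I (Y(b, I) = (b - 5*I) + I = b - 4*I)
V(A) = √(16 + A + √(3 + A)) (V(A) = √(A + (√(A + 3) - 4*(-4))) = √(A + (√(3 + A) + 16)) = √(A + (16 + √(3 + A))) = √(16 + A + √(3 + A)))
-152*(0 - 78)*(61 - 59) + V(-10) = -152*(0 - 78)*(61 - 59) + √(16 - 10 + √(3 - 10)) = -(-11856)*2 + √(16 - 10 + √(-7)) = -152*(-156) + √(16 - 10 + I*√7) = 23712 + √(6 + I*√7)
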